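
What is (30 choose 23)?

C(30,23) = C(30,7) by symmetry.
C(30,7) = (30·29·28·27·26·25·24) / 7! = 10260432000 / 5040 = 2035800.

2035800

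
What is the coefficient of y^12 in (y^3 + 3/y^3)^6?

18

General term: C(6,j)·(y^3)^j·(3/y^3)^(6-j), with y-exponent 3j − 3(6−j) = 6j − 18.
Set 6j − 18 = 12: j = 5.
C(6,5) = 6; 1^5 = 1; 3^1 = 3.
Coefficient = 6 · 1 · 3 = 18.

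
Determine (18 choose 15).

816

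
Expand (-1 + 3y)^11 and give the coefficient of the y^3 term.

4455

The general term is C(11,j)·(-1)^j·(3y)^(11-j); the y^3 term has j = 8.
C(11,8) = 165.
Coefficient = C(11,8) · 3^3 = 165 · 27 = 4455.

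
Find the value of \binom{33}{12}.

C(33,12) = (33·32·31·30·29·28·27·26·25·24·23·22) / 12! = 169958063987712000 / 479001600 = 354817320.

354817320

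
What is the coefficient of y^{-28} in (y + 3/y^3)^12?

3897234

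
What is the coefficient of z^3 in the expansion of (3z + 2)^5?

The general term is C(5,j)·(3z)^j·(2)^(5-j); the z^3 term has j = 3.
C(5,3) = 10.
Coefficient = C(5,3) · 3^3 · 2^2 = 10 · 27 · 4 = 1080.

1080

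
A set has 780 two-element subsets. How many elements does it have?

n(n−1)/2 = 780 ⇒ n(n−1) = 1560. Since 40·39 = 1560, n = 40.

40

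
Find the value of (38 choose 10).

C(38,10) = (38·37·36·35·34·33·32·31·30·29) / 10! = 1715456253772800 / 3628800 = 472733756.

472733756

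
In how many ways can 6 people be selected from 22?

This is C(22,6) = 74613.

74613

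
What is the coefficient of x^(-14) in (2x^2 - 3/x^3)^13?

General term: C(13,j)·(2x^2)^j·(-3/x^3)^(13-j), with x-exponent 2j − 3(13−j) = 5j − 39.
Set 5j − 39 = -14: j = 5.
C(13,5) = 1287; 2^5 = 32; (-3)^8 = 6561.
Coefficient = 1287 · 32 · 6561 = 270208224.

270208224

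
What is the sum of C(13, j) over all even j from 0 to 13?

Even-j terms of row 13 sum to 2^12 = 4096.

4096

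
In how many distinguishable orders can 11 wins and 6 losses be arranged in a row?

12376

Choose positions for the wins: C(17,11) = 12376.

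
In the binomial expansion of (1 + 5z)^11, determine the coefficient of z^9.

The general term is C(11,j)·(1)^j·(5z)^(11-j); the z^9 term has j = 2.
C(11,2) = 55.
Coefficient = C(11,2) · 5^9 = 55 · 1953125 = 107421875.

107421875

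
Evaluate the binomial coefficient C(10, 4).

210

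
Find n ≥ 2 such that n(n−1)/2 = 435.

30

n(n−1)/2 = 435 ⇒ n(n−1) = 870. Since 30·29 = 870, n = 30.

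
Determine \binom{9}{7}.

36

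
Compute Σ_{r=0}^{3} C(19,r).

1160

1 + 19 + 171 + 969 = 1160.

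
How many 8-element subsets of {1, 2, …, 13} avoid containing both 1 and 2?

All 8-subsets: C(13,8) = 1287. Those containing both fixed elements: C(11,6) = 462.
1287 − 462 = 825.

825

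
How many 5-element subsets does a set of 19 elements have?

11628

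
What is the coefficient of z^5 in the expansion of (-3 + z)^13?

8444007

The general term is C(13,j)·(-3)^j·(z)^(13-j); the z^5 term has j = 8.
C(13,8) = 1287.
Coefficient = C(13,8) · (-3)^8 = 1287 · 6561 = 8444007.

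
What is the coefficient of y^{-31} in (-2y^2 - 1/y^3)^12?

24

General term: C(12,j)·(-2y^2)^j·(-1/y^3)^(12-j), with y-exponent 2j − 3(12−j) = 5j − 36.
Set 5j − 36 = -31: j = 1.
C(12,1) = 12; (-2)^1 = -2; (-1)^11 = -1.
Coefficient = 12 · (-2) · (-1) = 24.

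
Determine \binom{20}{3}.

1140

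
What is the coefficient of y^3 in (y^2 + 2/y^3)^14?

General term: C(14,j)·(y^2)^j·(2/y^3)^(14-j), with y-exponent 2j − 3(14−j) = 5j − 42.
Set 5j − 42 = 3: j = 9.
C(14,9) = 2002; 1^9 = 1; 2^5 = 32.
Coefficient = 2002 · 1 · 32 = 64064.

64064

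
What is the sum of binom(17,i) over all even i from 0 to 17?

65536

Even-i terms of row 17 sum to 2^16 = 65536.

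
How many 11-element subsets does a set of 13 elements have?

C(13,11) = C(13,2) by symmetry.
C(13,2) = (13·12) / 2! = 156 / 2 = 78.

78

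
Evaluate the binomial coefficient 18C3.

816

C(18,3) = (18·17·16) / 3! = 4896 / 6 = 816.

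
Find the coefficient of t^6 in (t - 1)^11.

-462

The general term is C(11,j)·(t)^j·(-1)^(11-j); the t^6 term has j = 6.
C(11,6) = 462.
Coefficient = C(11,6) · (-1)^5 = 462 · (-1) = -462.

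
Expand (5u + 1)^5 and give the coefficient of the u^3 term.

The general term is C(5,j)·(5u)^j·(1)^(5-j); the u^3 term has j = 3.
C(5,3) = 10.
Coefficient = C(5,3) · 5^3 = 10 · 125 = 1250.

1250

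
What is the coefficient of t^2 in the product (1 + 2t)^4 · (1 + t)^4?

Coefficient of t^2 = Σ_{j} C(4,j)·2^j·C(4,2-j)·1^(2-j) for j from 0 to 2.
= 6 + 32 + 24 = 62.

62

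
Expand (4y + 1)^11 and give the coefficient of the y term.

The general term is C(11,j)·(4y)^j·(1)^(11-j); the y^1 term has j = 1.
C(11,1) = 11.
Coefficient = C(11,1) · 4^1 = 11 · 4 = 44.

44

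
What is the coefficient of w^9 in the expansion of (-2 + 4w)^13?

2998927360

The general term is C(13,j)·(-2)^j·(4w)^(13-j); the w^9 term has j = 4.
C(13,4) = 715.
Coefficient = C(13,4) · (-2)^4 · 4^9 = 715 · 16 · 262144 = 2998927360.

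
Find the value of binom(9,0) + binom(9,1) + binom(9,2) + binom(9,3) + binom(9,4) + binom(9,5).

382

1 + 9 + 36 + 84 + 126 + 126 = 382.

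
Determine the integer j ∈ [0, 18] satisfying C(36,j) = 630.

C(36,j) increases on 0 ≤ j ≤ 18. C(36,1) = 36 and C(36,2) = 630, so j = 2.

2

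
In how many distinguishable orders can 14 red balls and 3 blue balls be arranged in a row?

Choose positions for the red balls: C(17,14) = 680.

680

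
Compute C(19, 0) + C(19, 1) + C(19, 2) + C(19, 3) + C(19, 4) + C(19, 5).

16664

1 + 19 + 171 + 969 + 3876 + 11628 = 16664.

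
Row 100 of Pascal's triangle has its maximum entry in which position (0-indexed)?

50

C(100,r) is maximized at r = 100/2 = 50.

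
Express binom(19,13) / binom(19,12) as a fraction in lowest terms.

C(n,k+1)/C(n,k) = (n−k)/(k+1) = (19−12)/(12+1) = 7/13.

7/13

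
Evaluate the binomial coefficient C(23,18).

33649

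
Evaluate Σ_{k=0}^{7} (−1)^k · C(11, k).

-120

The partial alternating sum Σ_{k=0}^{7} (−1)^k C(11,k) = (−1)^7 C(10,7) = -120.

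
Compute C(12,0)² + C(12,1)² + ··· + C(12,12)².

By Vandermonde's identity, Σ C(12,k)² = C(24,12) = 2704156.

2704156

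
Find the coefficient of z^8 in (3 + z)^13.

The general term is C(13,j)·(3)^j·(z)^(13-j); the z^8 term has j = 5.
C(13,5) = 1287.
Coefficient = C(13,5) · 3^5 = 1287 · 243 = 312741.

312741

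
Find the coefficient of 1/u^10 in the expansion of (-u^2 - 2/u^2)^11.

General term: C(11,j)·(-u^2)^j·(-2/u^2)^(11-j), with u-exponent 2j − 2(11−j) = 4j − 22.
Set 4j − 22 = -10: j = 3.
C(11,3) = 165; (-1)^3 = -1; (-2)^8 = 256.
Coefficient = 165 · (-1) · 256 = -42240.

-42240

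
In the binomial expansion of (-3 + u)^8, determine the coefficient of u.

The general term is C(8,j)·(-3)^j·(u)^(8-j); the u^1 term has j = 7.
C(8,7) = 8.
Coefficient = C(8,7) · (-3)^7 = 8 · (-2187) = -17496.

-17496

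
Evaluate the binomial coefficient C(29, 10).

20030010

C(29,10) = (29·28·27·26·25·24·23·22·21·20) / 10! = 72684900288000 / 3628800 = 20030010.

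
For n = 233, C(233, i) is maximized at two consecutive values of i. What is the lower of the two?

116

For odd n = 233, C(233,i) peaks at i = (n−1)/2 and (n+1)/2; the lower is 116.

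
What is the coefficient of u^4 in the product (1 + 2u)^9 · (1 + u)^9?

14886

Coefficient of u^4 = Σ_{j} C(9,j)·2^j·C(9,4-j)·1^(4-j) for j from 0 to 4.
= 126 + 1512 + 5184 + 6048 + 2016 = 14886.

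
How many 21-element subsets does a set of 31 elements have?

44352165

C(31,21) = C(31,10) by symmetry.
C(31,10) = (31·30·29·28·27·26·25·24·23·22) / 10! = 160945136352000 / 3628800 = 44352165.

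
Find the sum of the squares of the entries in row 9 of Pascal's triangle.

Σ C(9,k)² is the coefficient of x^9 in (1+x)^9(1+x)^9 = (1+x)^18, i.e. C(18,9) = 48620.

48620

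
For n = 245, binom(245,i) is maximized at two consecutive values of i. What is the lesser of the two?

122

For odd n = 245, C(245,i) peaks at i = (n−1)/2 and (n+1)/2; the lesser is 122.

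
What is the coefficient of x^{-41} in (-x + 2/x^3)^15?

General term: C(15,j)·(-x)^j·(2/x^3)^(15-j), with x-exponent 1j − 3(15−j) = 4j − 45.
Set 4j − 45 = -41: j = 1.
C(15,1) = 15; (-1)^1 = -1; 2^14 = 16384.
Coefficient = 15 · (-1) · 16384 = -245760.

-245760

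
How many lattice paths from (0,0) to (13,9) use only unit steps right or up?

497420

Each path is a sequence of 22 steps with 13 rights: C(22,13) = 497420.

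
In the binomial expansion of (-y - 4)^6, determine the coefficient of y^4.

The general term is C(6,j)·(-y)^j·(-4)^(6-j); the y^4 term has j = 4.
C(6,4) = 15.
Coefficient = C(6,4) · (-4)^2 = 15 · 16 = 240.

240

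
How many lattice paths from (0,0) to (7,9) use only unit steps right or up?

Each path is a sequence of 16 steps with 7 rights: C(16,7) = 11440.

11440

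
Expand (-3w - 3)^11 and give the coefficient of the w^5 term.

-81841914

The general term is C(11,j)·(-3w)^j·(-3)^(11-j); the w^5 term has j = 5.
C(11,5) = 462.
Coefficient = C(11,5) · (-3)^5 · (-3)^6 = 462 · (-243) · 729 = -81841914.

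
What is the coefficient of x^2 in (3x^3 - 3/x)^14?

4787751969

General term: C(14,j)·(3x^3)^j·(-3/x)^(14-j), with x-exponent 3j − 1(14−j) = 4j − 14.
Set 4j − 14 = 2: j = 4.
C(14,4) = 1001; 3^4 = 81; (-3)^10 = 59049.
Coefficient = 1001 · 81 · 59049 = 4787751969.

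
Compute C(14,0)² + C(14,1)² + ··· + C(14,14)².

By Vandermonde's identity, Σ C(14,r)² = C(28,14) = 40116600.

40116600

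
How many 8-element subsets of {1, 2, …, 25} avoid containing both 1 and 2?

980628

All 8-subsets: C(25,8) = 1081575. Those containing both fixed elements: C(23,6) = 100947.
1081575 − 100947 = 980628.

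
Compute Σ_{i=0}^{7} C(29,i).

1 + 29 + 406 + 3654 + 23751 + 118755 + 475020 + 1560780 = 2182396.

2182396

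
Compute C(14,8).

3003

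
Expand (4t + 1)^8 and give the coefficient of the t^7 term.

131072

The general term is C(8,j)·(4t)^j·(1)^(8-j); the t^7 term has j = 7.
C(8,7) = 8.
Coefficient = C(8,7) · 4^7 = 8 · 16384 = 131072.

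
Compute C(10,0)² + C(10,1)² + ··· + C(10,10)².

By Vandermonde's identity, Σ C(10,r)² = C(20,10) = 184756.

184756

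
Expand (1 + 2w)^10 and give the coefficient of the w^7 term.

15360

The general term is C(10,j)·(1)^j·(2w)^(10-j); the w^7 term has j = 3.
C(10,3) = 120.
Coefficient = C(10,3) · 2^7 = 120 · 128 = 15360.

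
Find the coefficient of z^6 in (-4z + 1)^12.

3784704

The general term is C(12,j)·(-4z)^j·(1)^(12-j); the z^6 term has j = 6.
C(12,6) = 924.
Coefficient = C(12,6) · (-4)^6 = 924 · 4096 = 3784704.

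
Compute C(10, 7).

C(10,7) = C(10,3) by symmetry.
C(10,3) = (10·9·8) / 3! = 720 / 6 = 120.

120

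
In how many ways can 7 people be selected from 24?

346104

This is C(24,7) = 346104.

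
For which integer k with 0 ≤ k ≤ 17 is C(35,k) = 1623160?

6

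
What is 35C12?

834451800

C(35,12) = (35·34·33·32·31·30·29·28·27·26·25·24) / 12! = 399703747322880000 / 479001600 = 834451800.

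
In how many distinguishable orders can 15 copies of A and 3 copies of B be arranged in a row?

816

Choose positions for the A's: C(18,15) = 816.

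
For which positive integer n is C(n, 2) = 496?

n(n−1)/2 = 496 ⇒ n(n−1) = 992. Since 32·31 = 992, n = 32.

32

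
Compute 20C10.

184756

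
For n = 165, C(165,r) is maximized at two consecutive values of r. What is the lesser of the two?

For odd n = 165, C(165,r) peaks at r = (n−1)/2 and (n+1)/2; the lesser is 82.

82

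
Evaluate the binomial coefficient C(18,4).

C(18,4) = (18·17·16·15) / 4! = 73440 / 24 = 3060.

3060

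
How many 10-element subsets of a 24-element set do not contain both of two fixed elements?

1641486

All 10-subsets: C(24,10) = 1961256. Those containing both fixed elements: C(22,8) = 319770.
1961256 − 319770 = 1641486.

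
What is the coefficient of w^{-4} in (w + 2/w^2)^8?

1120

General term: C(8,j)·(w)^j·(2/w^2)^(8-j), with w-exponent 1j − 2(8−j) = 3j − 16.
Set 3j − 16 = -4: j = 4.
C(8,4) = 70; 1^4 = 1; 2^4 = 16.
Coefficient = 70 · 1 · 16 = 1120.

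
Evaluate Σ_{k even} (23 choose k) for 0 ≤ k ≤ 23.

4194304

Half of (1+1)^23 + (1−1)^23 gives the even-index sum: 2^22 = 4194304.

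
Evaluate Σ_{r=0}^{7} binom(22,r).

280600

1 + 22 + 231 + 1540 + 7315 + 26334 + 74613 + 170544 = 280600.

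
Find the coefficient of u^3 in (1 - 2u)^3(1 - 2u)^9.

-1760

(1 - 2u)^3(1 - 2u)^9 = (1 - 2u)^12, so the coefficient of u^3 is C(12,3)·(-2)^3 = 220·-8 = -1760.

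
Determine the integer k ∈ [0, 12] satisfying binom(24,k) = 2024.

3

C(24,k) increases on 0 ≤ k ≤ 12. C(24,2) = 276 and C(24,3) = 2024, so k = 3.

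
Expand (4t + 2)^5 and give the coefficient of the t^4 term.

2560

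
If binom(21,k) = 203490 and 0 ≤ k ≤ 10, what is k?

8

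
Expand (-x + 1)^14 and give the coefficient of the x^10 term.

1001

The general term is C(14,j)·(-x)^j·(1)^(14-j); the x^10 term has j = 10.
C(14,10) = 1001.
Coefficient = C(14,10) = 1001.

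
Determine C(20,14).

38760

C(20,14) = C(20,6) by symmetry.
C(20,6) = (20·19·18·17·16·15) / 6! = 27907200 / 720 = 38760.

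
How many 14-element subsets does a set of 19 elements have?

11628

C(19,14) = C(19,5) by symmetry.
C(19,5) = (19·18·17·16·15) / 5! = 1395360 / 120 = 11628.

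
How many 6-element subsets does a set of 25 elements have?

177100

C(25,6) = (25·24·23·22·21·20) / 6! = 127512000 / 720 = 177100.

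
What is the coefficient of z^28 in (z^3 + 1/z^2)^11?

11

General term: C(11,j)·(z^3)^j·(1/z^2)^(11-j), with z-exponent 3j − 2(11−j) = 5j − 22.
Set 5j − 22 = 28: j = 10.
C(11,10) = 11; 1^10 = 1; 1^1 = 1.
Coefficient = 11 · 1 · 1 = 11.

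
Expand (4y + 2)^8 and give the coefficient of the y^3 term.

114688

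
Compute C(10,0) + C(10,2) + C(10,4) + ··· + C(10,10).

512

Half of (1+1)^10 + (1−1)^10 gives the even-index sum: 2^9 = 512.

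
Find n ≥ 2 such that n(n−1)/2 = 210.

21

n(n−1)/2 = 210 ⇒ n(n−1) = 420. Since 21·20 = 420, n = 21.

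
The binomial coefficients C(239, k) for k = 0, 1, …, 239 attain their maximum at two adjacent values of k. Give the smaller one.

119

For odd n = 239, C(239,k) peaks at k = (n−1)/2 and (n+1)/2; the smaller is 119.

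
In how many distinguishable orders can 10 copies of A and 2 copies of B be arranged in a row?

66

Choose positions for the A's: C(12,10) = 66.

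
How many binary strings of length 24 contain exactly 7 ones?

346104

Choose the 7 positions: C(24,7) = 346104.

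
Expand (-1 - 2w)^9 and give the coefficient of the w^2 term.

-144

The general term is C(9,j)·(-1)^j·(-2w)^(9-j); the w^2 term has j = 7.
C(9,7) = 36.
Coefficient = C(9,7) · (-1)^7 · (-2)^2 = 36 · (-1) · 4 = -144.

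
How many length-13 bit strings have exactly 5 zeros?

Choose the 5 positions: C(13,5) = 1287.

1287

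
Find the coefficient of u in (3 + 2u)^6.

2916

The general term is C(6,j)·(3)^j·(2u)^(6-j); the u^1 term has j = 5.
C(6,5) = 6.
Coefficient = C(6,5) · 3^5 · 2^1 = 6 · 243 · 2 = 2916.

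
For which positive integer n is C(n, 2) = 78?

13

n(n−1)/2 = 78 ⇒ n(n−1) = 156. Since 13·12 = 156, n = 13.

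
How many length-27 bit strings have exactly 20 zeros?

888030

Choose the 20 positions: C(27,20) = 888030.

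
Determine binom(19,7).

C(19,7) = (19·18·17·16·15·14·13) / 7! = 253955520 / 5040 = 50388.

50388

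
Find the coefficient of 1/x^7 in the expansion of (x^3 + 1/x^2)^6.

General term: C(6,j)·(x^3)^j·(1/x^2)^(6-j), with x-exponent 3j − 2(6−j) = 5j − 12.
Set 5j − 12 = -7: j = 1.
C(6,1) = 6; 1^1 = 1; 1^5 = 1.
Coefficient = 6 · 1 · 1 = 6.

6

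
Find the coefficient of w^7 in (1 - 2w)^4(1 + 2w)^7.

-768

Coefficient of w^7 = Σ_{j} C(4,j)·(-2)^j·C(7,7-j)·2^(7-j) for j from 0 to 4.
= 128 + (-3584) + 16128 + (-17920) + 4480 = -768.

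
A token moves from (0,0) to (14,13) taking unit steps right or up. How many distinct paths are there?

Each path is a sequence of 27 steps with 14 rights: C(27,14) = 20058300.

20058300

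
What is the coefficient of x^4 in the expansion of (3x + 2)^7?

The general term is C(7,j)·(3x)^j·(2)^(7-j); the x^4 term has j = 4.
C(7,4) = 35.
Coefficient = C(7,4) · 3^4 · 2^3 = 35 · 81 · 8 = 22680.

22680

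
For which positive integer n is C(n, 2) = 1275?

n(n−1)/2 = 1275 ⇒ n(n−1) = 2550. Since 51·50 = 2550, n = 51.

51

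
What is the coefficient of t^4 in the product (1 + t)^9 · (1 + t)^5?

1001

(1 + t)^9(1 + t)^5 = (1 + t)^14, so the coefficient of t^4 is C(14,4)·1^4 = 1001·1 = 1001.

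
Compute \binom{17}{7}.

19448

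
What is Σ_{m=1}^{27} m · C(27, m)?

Differentiating (1+x)^27 and setting x=1: Σ m·C(27,m) = 27·2^26 = 1811939328.

1811939328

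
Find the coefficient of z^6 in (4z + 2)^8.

458752

The general term is C(8,j)·(4z)^j·(2)^(8-j); the z^6 term has j = 6.
C(8,6) = 28.
Coefficient = C(8,6) · 4^6 · 2^2 = 28 · 4096 · 4 = 458752.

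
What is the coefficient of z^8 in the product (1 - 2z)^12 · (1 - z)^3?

633600

Coefficient of z^8 = Σ_{j} C(12,j)·(-2)^j·C(3,8-j)·(-1)^(8-j) for j from 5 to 8.
= 25344 + 177408 + 304128 + 126720 = 633600.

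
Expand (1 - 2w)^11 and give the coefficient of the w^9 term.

The general term is C(11,j)·(1)^j·(-2w)^(11-j); the w^9 term has j = 2.
C(11,2) = 55.
Coefficient = C(11,2) · (-2)^9 = 55 · (-512) = -28160.

-28160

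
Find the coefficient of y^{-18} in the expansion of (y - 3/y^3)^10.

-262440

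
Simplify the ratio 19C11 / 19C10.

9/11

C(n,k+1)/C(n,k) = (n−k)/(k+1) = (19−10)/(10+1) = 9/11.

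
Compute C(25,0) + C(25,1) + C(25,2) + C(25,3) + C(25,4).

15276

1 + 25 + 300 + 2300 + 12650 = 15276.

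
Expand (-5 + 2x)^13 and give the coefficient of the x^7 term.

3432000000

The general term is C(13,j)·(-5)^j·(2x)^(13-j); the x^7 term has j = 6.
C(13,6) = 1716.
Coefficient = C(13,6) · (-5)^6 · 2^7 = 1716 · 15625 · 128 = 3432000000.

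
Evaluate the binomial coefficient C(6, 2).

C(6,2) = (6·5) / 2! = 30 / 2 = 15.

15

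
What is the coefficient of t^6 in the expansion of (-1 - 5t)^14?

The general term is C(14,j)·(-1)^j·(-5t)^(14-j); the t^6 term has j = 8.
C(14,8) = 3003.
Coefficient = C(14,8) · (-5)^6 = 3003 · 15625 = 46921875.

46921875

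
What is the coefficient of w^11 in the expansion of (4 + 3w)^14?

The general term is C(14,j)·(4)^j·(3w)^(14-j); the w^11 term has j = 3.
C(14,3) = 364.
Coefficient = C(14,3) · 4^3 · 3^11 = 364 · 64 · 177147 = 4126816512.

4126816512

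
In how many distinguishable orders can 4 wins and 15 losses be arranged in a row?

3876

Choose positions for the wins: C(19,4) = 3876.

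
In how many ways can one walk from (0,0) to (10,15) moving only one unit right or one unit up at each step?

3268760

Each path is a sequence of 25 steps with 10 rights: C(25,10) = 3268760.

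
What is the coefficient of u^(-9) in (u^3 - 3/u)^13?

6908733

General term: C(13,j)·(u^3)^j·(-3/u)^(13-j), with u-exponent 3j − 1(13−j) = 4j − 13.
Set 4j − 13 = -9: j = 1.
C(13,1) = 13; 1^1 = 1; (-3)^12 = 531441.
Coefficient = 13 · 1 · 531441 = 6908733.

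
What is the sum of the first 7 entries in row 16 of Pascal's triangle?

14893

1 + 16 + 120 + 560 + 1820 + 4368 + 8008 = 14893.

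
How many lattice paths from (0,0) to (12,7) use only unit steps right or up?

Each path is a sequence of 19 steps with 12 rights: C(19,12) = 50388.

50388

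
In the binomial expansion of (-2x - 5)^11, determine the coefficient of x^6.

-92400000

The general term is C(11,j)·(-2x)^j·(-5)^(11-j); the x^6 term has j = 6.
C(11,6) = 462.
Coefficient = C(11,6) · (-2)^6 · (-5)^5 = 462 · 64 · (-3125) = -92400000.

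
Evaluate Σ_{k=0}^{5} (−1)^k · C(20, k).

-11628

The partial alternating sum Σ_{k=0}^{5} (−1)^k C(20,k) = (−1)^5 C(19,5) = -11628.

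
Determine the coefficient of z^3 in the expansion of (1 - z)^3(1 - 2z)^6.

Coefficient of z^3 = Σ_{j} C(3,j)·(-1)^j·C(6,3-j)·(-2)^(3-j) for j from 0 to 3.
= (-160) + (-180) + (-36) + (-1) = -377.

-377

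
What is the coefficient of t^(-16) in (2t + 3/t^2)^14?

General term: C(14,j)·(2t)^j·(3/t^2)^(14-j), with t-exponent 1j − 2(14−j) = 3j − 28.
Set 3j − 28 = -16: j = 4.
C(14,4) = 1001; 2^4 = 16; 3^10 = 59049.
Coefficient = 1001 · 16 · 59049 = 945728784.

945728784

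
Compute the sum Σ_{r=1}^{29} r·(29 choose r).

Differentiating (1+x)^29 and setting x=1: Σ r·C(29,r) = 29·2^28 = 7784628224.

7784628224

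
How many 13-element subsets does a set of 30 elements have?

119759850

C(30,13) = (30·29·28·27·26·25·24·23·22·21·20·19·18) / 13! = 745747076954880000 / 6227020800 = 119759850.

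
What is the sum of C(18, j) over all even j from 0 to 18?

Half of (1+1)^18 + (1−1)^18 gives the even-index sum: 2^17 = 131072.

131072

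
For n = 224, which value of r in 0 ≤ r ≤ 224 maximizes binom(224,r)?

C(224,r) is maximized at r = 224/2 = 112.

112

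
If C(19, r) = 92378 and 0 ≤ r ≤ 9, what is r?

C(19,r) increases on 0 ≤ r ≤ 9. C(19,8) = 75582 and C(19,9) = 92378, so r = 9.

9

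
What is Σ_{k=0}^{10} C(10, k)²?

184756

By Vandermonde's identity, Σ C(10,k)² = C(20,10) = 184756.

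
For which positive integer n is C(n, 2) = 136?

n(n−1)/2 = 136 ⇒ n(n−1) = 272. Since 17·16 = 272, n = 17.

17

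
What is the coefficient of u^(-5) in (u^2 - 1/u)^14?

General term: C(14,j)·(u^2)^j·(-1/u)^(14-j), with u-exponent 2j − 1(14−j) = 3j − 14.
Set 3j − 14 = -5: j = 3.
C(14,3) = 364; 1^3 = 1; (-1)^11 = -1.
Coefficient = 364 · 1 · (-1) = -364.

-364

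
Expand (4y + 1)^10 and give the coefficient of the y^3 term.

The general term is C(10,j)·(4y)^j·(1)^(10-j); the y^3 term has j = 3.
C(10,3) = 120.
Coefficient = C(10,3) · 4^3 = 120 · 64 = 7680.

7680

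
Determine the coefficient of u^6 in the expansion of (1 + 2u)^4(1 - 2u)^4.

Coefficient of u^6 = Σ_{j} C(4,j)·2^j·C(4,6-j)·(-2)^(6-j) for j from 2 to 4.
= 384 + (-1024) + 384 = -256.

-256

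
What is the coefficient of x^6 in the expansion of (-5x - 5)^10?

2050781250

The general term is C(10,j)·(-5x)^j·(-5)^(10-j); the x^6 term has j = 6.
C(10,6) = 210.
Coefficient = C(10,6) · (-5)^6 · (-5)^4 = 210 · 15625 · 625 = 2050781250.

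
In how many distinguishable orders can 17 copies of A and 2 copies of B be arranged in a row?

Choose positions for the A's: C(19,17) = 171.

171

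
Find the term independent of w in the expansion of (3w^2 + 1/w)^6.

General term: C(6,j)·(3w^2)^j·(1/w)^(6-j), with w-exponent 2j − 1(6−j) = 3j − 6.
Set 3j − 6 = 0: j = 2.
C(6,2) = 15; 3^2 = 9; 1^4 = 1.
Coefficient = 15 · 9 · 1 = 135.

135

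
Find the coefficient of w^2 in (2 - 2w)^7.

2688

The general term is C(7,j)·(2)^j·(-2w)^(7-j); the w^2 term has j = 5.
C(7,5) = 21.
Coefficient = C(7,5) · 2^5 · (-2)^2 = 21 · 32 · 4 = 2688.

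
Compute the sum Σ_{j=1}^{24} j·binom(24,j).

201326592

Differentiating (1+x)^24 and setting x=1: Σ j·C(24,j) = 24·2^23 = 201326592.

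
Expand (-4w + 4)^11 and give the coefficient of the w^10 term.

The general term is C(11,j)·(-4w)^j·(4)^(11-j); the w^10 term has j = 10.
C(11,10) = 11.
Coefficient = C(11,10) · (-4)^10 · 4^1 = 11 · 1048576 · 4 = 46137344.

46137344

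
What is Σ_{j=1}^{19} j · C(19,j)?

Since j·C(19,j) = 19·C(18,j−1), the sum is 19·2^18 = 19·262144 = 4980736.

4980736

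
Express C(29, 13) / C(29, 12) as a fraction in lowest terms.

C(n,k+1)/C(n,k) = (n−k)/(k+1) = (29−12)/(12+1) = 17/13.

17/13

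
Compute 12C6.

C(12,6) = (12·11·10·9·8·7) / 6! = 665280 / 720 = 924.

924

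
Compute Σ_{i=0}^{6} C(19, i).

43796

1 + 19 + 171 + 969 + 3876 + 11628 + 27132 = 43796.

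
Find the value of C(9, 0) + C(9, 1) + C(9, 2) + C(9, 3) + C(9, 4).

256

1 + 9 + 36 + 84 + 126 = 256.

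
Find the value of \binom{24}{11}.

C(24,11) = (24·23·22·21·20·19·18·17·16·15·14) / 11! = 99638080819200 / 39916800 = 2496144.

2496144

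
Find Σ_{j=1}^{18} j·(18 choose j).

Differentiating (1+x)^18 and setting x=1: Σ j·C(18,j) = 18·2^17 = 2359296.

2359296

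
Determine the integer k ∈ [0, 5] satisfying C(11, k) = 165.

C(11,k) increases on 0 ≤ k ≤ 5. C(11,2) = 55 and C(11,3) = 165, so k = 3.

3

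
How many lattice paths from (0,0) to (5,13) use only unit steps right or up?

Each path is a sequence of 18 steps with 5 rights: C(18,5) = 8568.

8568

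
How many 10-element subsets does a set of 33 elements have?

92561040

C(33,10) = (33·32·31·30·29·28·27·26·25·24) / 10! = 335885501952000 / 3628800 = 92561040.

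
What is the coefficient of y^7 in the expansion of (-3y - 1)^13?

The general term is C(13,j)·(-3y)^j·(-1)^(13-j); the y^7 term has j = 7.
C(13,7) = 1716.
Coefficient = C(13,7) · (-3)^7 = 1716 · (-2187) = -3752892.

-3752892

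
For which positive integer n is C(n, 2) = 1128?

n(n−1)/2 = 1128 ⇒ n(n−1) = 2256. Since 48·47 = 2256, n = 48.

48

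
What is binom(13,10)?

286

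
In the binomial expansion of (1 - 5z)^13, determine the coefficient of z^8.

The general term is C(13,j)·(1)^j·(-5z)^(13-j); the z^8 term has j = 5.
C(13,5) = 1287.
Coefficient = C(13,5) · (-5)^8 = 1287 · 390625 = 502734375.

502734375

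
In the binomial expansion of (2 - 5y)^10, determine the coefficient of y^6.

52500000

The general term is C(10,j)·(2)^j·(-5y)^(10-j); the y^6 term has j = 4.
C(10,4) = 210.
Coefficient = C(10,4) · 2^4 · (-5)^6 = 210 · 16 · 15625 = 52500000.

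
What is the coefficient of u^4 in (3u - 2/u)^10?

-2099520

General term: C(10,j)·(3u)^j·(-2/u)^(10-j), with u-exponent 1j − 1(10−j) = 2j − 10.
Set 2j − 10 = 4: j = 7.
C(10,7) = 120; 3^7 = 2187; (-2)^3 = -8.
Coefficient = 120 · 2187 · (-8) = -2099520.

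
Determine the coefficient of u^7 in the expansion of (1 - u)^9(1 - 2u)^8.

-247684

Coefficient of u^7 = Σ_{j} C(9,j)·(-1)^j·C(8,7-j)·(-2)^(7-j) for j from 0 to 7.
= (-1024) + (-16128) + (-64512) + (-94080) + (-56448) + (-14112) + (-1344) + (-36) = -247684.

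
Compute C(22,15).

170544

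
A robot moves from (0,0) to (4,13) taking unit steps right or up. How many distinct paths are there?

Each path is a sequence of 17 steps with 4 rights: C(17,4) = 2380.

2380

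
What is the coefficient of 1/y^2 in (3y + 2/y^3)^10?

General term: C(10,j)·(3y)^j·(2/y^3)^(10-j), with y-exponent 1j − 3(10−j) = 4j − 30.
Set 4j − 30 = -2: j = 7.
C(10,7) = 120; 3^7 = 2187; 2^3 = 8.
Coefficient = 120 · 2187 · 8 = 2099520.

2099520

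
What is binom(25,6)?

177100

C(25,6) = (25·24·23·22·21·20) / 6! = 127512000 / 720 = 177100.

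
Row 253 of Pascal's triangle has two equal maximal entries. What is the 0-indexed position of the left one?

126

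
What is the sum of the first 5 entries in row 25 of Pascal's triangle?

15276

1 + 25 + 300 + 2300 + 12650 = 15276.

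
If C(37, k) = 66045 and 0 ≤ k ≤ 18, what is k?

C(37,k) increases on 0 ≤ k ≤ 18. C(37,3) = 7770 and C(37,4) = 66045, so k = 4.

4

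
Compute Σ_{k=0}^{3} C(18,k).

1 + 18 + 153 + 816 = 988.

988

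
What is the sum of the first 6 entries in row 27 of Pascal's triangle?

1 + 27 + 351 + 2925 + 17550 + 80730 = 101584.

101584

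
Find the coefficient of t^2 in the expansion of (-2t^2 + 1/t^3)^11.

-42240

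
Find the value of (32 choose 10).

C(32,10) = (32·31·30·29·28·27·26·25·24·23) / 10! = 234102016512000 / 3628800 = 64512240.

64512240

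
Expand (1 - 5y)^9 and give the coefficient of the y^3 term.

-10500

The general term is C(9,j)·(1)^j·(-5y)^(9-j); the y^3 term has j = 6.
C(9,6) = 84.
Coefficient = C(9,6) · (-5)^3 = 84 · (-125) = -10500.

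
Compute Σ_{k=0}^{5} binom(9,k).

382

1 + 9 + 36 + 84 + 126 + 126 = 382.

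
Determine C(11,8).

C(11,8) = C(11,3) by symmetry.
C(11,3) = (11·10·9) / 3! = 990 / 6 = 165.

165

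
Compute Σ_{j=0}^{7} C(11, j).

1816

1 + 11 + 55 + 165 + 330 + 462 + 462 + 330 = 1816.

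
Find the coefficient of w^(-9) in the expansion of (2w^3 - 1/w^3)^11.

-5280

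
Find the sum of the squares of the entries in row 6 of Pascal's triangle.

924

By Vandermonde's identity, Σ C(6,j)² = C(12,6) = 924.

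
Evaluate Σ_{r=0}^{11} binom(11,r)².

705432

By Vandermonde's identity, Σ C(11,r)² = C(22,11) = 705432.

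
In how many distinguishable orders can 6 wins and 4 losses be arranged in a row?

210

Choose positions for the wins: C(10,6) = 210.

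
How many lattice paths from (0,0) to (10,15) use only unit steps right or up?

3268760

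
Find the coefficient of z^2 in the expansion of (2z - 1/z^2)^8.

1792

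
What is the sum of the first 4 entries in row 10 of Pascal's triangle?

176

1 + 10 + 45 + 120 = 176.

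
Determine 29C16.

C(29,16) = C(29,13) by symmetry.
C(29,13) = (29·28·27·26·25·24·23·22·21·20·19·18·17) / 13! = 422590010274432000 / 6227020800 = 67863915.

67863915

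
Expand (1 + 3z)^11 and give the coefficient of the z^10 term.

649539

The general term is C(11,j)·(1)^j·(3z)^(11-j); the z^10 term has j = 1.
C(11,1) = 11.
Coefficient = C(11,1) · 3^10 = 11 · 59049 = 649539.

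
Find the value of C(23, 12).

1352078

C(23,12) = C(23,11) by symmetry.
C(23,11) = (23·22·21·20·19·18·17·16·15·14·13) / 11! = 53970627110400 / 39916800 = 1352078.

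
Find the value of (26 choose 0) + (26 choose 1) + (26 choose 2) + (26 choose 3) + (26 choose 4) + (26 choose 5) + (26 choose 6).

1 + 26 + 325 + 2600 + 14950 + 65780 + 230230 = 313912.

313912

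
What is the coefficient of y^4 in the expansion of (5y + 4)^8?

11200000

The general term is C(8,j)·(5y)^j·(4)^(8-j); the y^4 term has j = 4.
C(8,4) = 70.
Coefficient = C(8,4) · 5^4 · 4^4 = 70 · 625 · 256 = 11200000.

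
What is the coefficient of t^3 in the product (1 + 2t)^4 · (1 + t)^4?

180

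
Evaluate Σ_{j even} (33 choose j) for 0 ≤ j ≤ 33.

4294967296

Even-j terms of row 33 sum to 2^32 = 4294967296.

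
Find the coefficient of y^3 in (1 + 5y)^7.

4375

The general term is C(7,j)·(1)^j·(5y)^(7-j); the y^3 term has j = 4.
C(7,4) = 35.
Coefficient = C(7,4) · 5^3 = 35 · 125 = 4375.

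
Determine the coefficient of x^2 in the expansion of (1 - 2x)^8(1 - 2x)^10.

(1 - 2x)^8(1 - 2x)^10 = (1 - 2x)^18, so the coefficient of x^2 is C(18,2)·(-2)^2 = 153·4 = 612.

612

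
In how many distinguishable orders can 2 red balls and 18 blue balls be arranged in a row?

190

Choose positions for the red balls: C(20,2) = 190.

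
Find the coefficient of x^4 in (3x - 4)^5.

The general term is C(5,j)·(3x)^j·(-4)^(5-j); the x^4 term has j = 4.
C(5,4) = 5.
Coefficient = C(5,4) · 3^4 · (-4)^1 = 5 · 81 · (-4) = -1620.

-1620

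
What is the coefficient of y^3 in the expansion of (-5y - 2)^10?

1920000

The general term is C(10,j)·(-5y)^j·(-2)^(10-j); the y^3 term has j = 3.
C(10,3) = 120.
Coefficient = C(10,3) · (-5)^3 · (-2)^7 = 120 · (-125) · (-128) = 1920000.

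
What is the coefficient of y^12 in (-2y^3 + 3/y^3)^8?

16128

General term: C(8,j)·(-2y^3)^j·(3/y^3)^(8-j), with y-exponent 3j − 3(8−j) = 6j − 24.
Set 6j − 24 = 12: j = 6.
C(8,6) = 28; (-2)^6 = 64; 3^2 = 9.
Coefficient = 28 · 64 · 9 = 16128.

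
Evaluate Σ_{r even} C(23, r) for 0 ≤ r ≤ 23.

Even-r terms of row 23 sum to 2^22 = 4194304.

4194304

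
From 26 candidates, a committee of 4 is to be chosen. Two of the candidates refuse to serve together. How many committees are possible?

14674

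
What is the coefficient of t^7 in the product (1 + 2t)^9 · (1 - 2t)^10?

10752

Coefficient of t^7 = Σ_{j} C(9,j)·2^j·C(10,7-j)·(-2)^(7-j) for j from 0 to 7.
= (-15360) + 241920 + (-1161216) + 2257920 + (-1935360) + 725760 + (-107520) + 4608 = 10752.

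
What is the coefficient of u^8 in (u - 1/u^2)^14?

91

General term: C(14,j)·(u)^j·(-1/u^2)^(14-j), with u-exponent 1j − 2(14−j) = 3j − 28.
Set 3j − 28 = 8: j = 12.
C(14,12) = 91; 1^12 = 1; (-1)^2 = 1.
Coefficient = 91 · 1 · 1 = 91.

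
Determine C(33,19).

C(33,19) = C(33,14) by symmetry.
C(33,14) = (33·32·31·30·29·28·27·26·25·24·23·22·21·20) / 14! = 71382386874839040000 / 87178291200 = 818809200.

818809200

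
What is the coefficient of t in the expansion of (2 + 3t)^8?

The general term is C(8,j)·(2)^j·(3t)^(8-j); the t^1 term has j = 7.
C(8,7) = 8.
Coefficient = C(8,7) · 2^7 · 3^1 = 8 · 128 · 3 = 3072.

3072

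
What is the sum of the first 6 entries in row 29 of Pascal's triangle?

146596

1 + 29 + 406 + 3654 + 23751 + 118755 = 146596.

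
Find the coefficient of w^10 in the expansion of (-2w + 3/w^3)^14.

General term: C(14,j)·(-2w)^j·(3/w^3)^(14-j), with w-exponent 1j − 3(14−j) = 4j − 42.
Set 4j − 42 = 10: j = 13.
C(14,13) = 14; (-2)^13 = -8192; 3^1 = 3.
Coefficient = 14 · (-8192) · 3 = -344064.

-344064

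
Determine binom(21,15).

54264

C(21,15) = C(21,6) by symmetry.
C(21,6) = (21·20·19·18·17·16) / 6! = 39070080 / 720 = 54264.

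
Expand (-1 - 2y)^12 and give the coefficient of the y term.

The general term is C(12,j)·(-1)^j·(-2y)^(12-j); the y^1 term has j = 11.
C(12,11) = 12.
Coefficient = C(12,11) · (-1)^11 · (-2)^1 = 12 · (-1) · (-2) = 24.

24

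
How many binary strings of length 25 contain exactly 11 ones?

4457400

Choose the 11 positions: C(25,11) = 4457400.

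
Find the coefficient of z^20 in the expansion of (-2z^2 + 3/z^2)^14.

3354624

General term: C(14,j)·(-2z^2)^j·(3/z^2)^(14-j), with z-exponent 2j − 2(14−j) = 4j − 28.
Set 4j − 28 = 20: j = 12.
C(14,12) = 91; (-2)^12 = 4096; 3^2 = 9.
Coefficient = 91 · 4096 · 9 = 3354624.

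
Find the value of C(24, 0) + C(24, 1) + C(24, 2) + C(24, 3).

1 + 24 + 276 + 2024 = 2325.

2325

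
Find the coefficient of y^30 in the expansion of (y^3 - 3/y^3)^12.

-36

General term: C(12,j)·(y^3)^j·(-3/y^3)^(12-j), with y-exponent 3j − 3(12−j) = 6j − 36.
Set 6j − 36 = 30: j = 11.
C(12,11) = 12; 1^11 = 1; (-3)^1 = -3.
Coefficient = 12 · 1 · (-3) = -36.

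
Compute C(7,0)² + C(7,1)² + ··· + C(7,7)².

3432

By Vandermonde's identity, Σ C(7,k)² = C(14,7) = 3432.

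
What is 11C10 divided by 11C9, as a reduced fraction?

C(n,k+1)/C(n,k) = (n−k)/(k+1) = (11−9)/(9+1) = 2/10 = 1/5.

1/5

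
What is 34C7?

C(34,7) = (34·33·32·31·30·29·28) / 7! = 27113264640 / 5040 = 5379616.

5379616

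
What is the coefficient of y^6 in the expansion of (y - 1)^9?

The general term is C(9,j)·(y)^j·(-1)^(9-j); the y^6 term has j = 6.
C(9,6) = 84.
Coefficient = C(9,6) · (-1)^3 = 84 · (-1) = -84.

-84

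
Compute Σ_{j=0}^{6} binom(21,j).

82160

1 + 21 + 210 + 1330 + 5985 + 20349 + 54264 = 82160.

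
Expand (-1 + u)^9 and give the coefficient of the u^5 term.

126

The general term is C(9,j)·(-1)^j·(u)^(9-j); the u^5 term has j = 4.
C(9,4) = 126.
Coefficient = C(9,4) = 126.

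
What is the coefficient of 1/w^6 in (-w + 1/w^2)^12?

924

General term: C(12,j)·(-w)^j·(1/w^2)^(12-j), with w-exponent 1j − 2(12−j) = 3j − 24.
Set 3j − 24 = -6: j = 6.
C(12,6) = 924; (-1)^6 = 1; 1^6 = 1.
Coefficient = 924 · 1 · 1 = 924.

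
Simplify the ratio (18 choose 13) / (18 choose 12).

C(n,k+1)/C(n,k) = (n−k)/(k+1) = (18−12)/(12+1) = 6/13.

6/13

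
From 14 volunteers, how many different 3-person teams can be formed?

364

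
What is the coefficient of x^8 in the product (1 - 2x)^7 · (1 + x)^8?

-351

Coefficient of x^8 = Σ_{j} C(7,j)·(-2)^j·C(8,8-j)·1^(8-j) for j from 0 to 7.
= 1 + (-112) + 2352 + (-15680) + 39200 + (-37632) + 12544 + (-1024) = -351.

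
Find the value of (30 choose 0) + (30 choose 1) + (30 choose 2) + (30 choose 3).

4526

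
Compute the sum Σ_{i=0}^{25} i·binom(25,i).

Since i·C(25,i) = 25·C(24,i−1), the sum is 25·2^24 = 25·16777216 = 419430400.

419430400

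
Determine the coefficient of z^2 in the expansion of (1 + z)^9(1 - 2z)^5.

-14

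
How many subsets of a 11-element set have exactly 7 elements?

330

Choose the 7 positions: C(11,7) = 330.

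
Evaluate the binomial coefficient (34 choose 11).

286097760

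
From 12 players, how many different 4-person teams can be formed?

495

This is C(12,4) = 495.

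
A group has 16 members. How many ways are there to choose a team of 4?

1820

This is C(16,4) = 1820.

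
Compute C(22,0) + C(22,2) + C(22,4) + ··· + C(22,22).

Even-k terms of row 22 sum to 2^21 = 2097152.

2097152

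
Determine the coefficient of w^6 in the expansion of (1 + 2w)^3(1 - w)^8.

84

Coefficient of w^6 = Σ_{j} C(3,j)·2^j·C(8,6-j)·(-1)^(6-j) for j from 0 to 3.
= 28 + (-336) + 840 + (-448) = 84.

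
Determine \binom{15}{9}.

C(15,9) = C(15,6) by symmetry.
C(15,6) = (15·14·13·12·11·10) / 6! = 3603600 / 720 = 5005.

5005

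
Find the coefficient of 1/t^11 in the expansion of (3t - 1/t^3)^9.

General term: C(9,j)·(3t)^j·(-1/t^3)^(9-j), with t-exponent 1j − 3(9−j) = 4j − 27.
Set 4j − 27 = -11: j = 4.
C(9,4) = 126; 3^4 = 81; (-1)^5 = -1.
Coefficient = 126 · 81 · (-1) = -10206.

-10206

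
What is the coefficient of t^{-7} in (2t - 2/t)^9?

4608

General term: C(9,j)·(2t)^j·(-2/t)^(9-j), with t-exponent 1j − 1(9−j) = 2j − 9.
Set 2j − 9 = -7: j = 1.
C(9,1) = 9; 2^1 = 2; (-2)^8 = 256.
Coefficient = 9 · 2 · 256 = 4608.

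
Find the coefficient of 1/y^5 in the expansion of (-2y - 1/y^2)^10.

8064

General term: C(10,j)·(-2y)^j·(-1/y^2)^(10-j), with y-exponent 1j − 2(10−j) = 3j − 20.
Set 3j − 20 = -5: j = 5.
C(10,5) = 252; (-2)^5 = -32; (-1)^5 = -1.
Coefficient = 252 · (-32) · (-1) = 8064.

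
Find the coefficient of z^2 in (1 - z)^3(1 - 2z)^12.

Coefficient of z^2 = Σ_{j} C(3,j)·(-1)^j·C(12,2-j)·(-2)^(2-j) for j from 0 to 2.
= 264 + 72 + 3 = 339.

339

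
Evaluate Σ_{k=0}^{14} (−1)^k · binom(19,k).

3060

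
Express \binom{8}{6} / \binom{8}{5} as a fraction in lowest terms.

1/2

C(n,k+1)/C(n,k) = (n−k)/(k+1) = (8−5)/(5+1) = 3/6 = 1/2.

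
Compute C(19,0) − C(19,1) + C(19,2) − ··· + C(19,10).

43758

The partial alternating sum Σ_{k=0}^{10} (−1)^k C(19,k) = (−1)^10 C(18,10) = 43758.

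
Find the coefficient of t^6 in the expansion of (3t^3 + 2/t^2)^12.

General term: C(12,j)·(3t^3)^j·(2/t^2)^(12-j), with t-exponent 3j − 2(12−j) = 5j − 24.
Set 5j − 24 = 6: j = 6.
C(12,6) = 924; 3^6 = 729; 2^6 = 64.
Coefficient = 924 · 729 · 64 = 43110144.

43110144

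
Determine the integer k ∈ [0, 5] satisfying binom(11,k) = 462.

C(11,k) increases on 0 ≤ k ≤ 5. C(11,4) = 330 and C(11,5) = 462, so k = 5.

5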